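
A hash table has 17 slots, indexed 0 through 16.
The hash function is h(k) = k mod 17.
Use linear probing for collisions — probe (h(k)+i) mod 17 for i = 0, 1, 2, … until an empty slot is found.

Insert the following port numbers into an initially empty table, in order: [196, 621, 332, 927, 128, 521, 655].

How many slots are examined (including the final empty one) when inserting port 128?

5

196: h=9 => slot 9
621: h=9, probe 9,10 => slot 10
332: h=9, probe 9,10,11 => slot 11
927: h=9, probe 9,10,11,12 => slot 12
128: h=9, probe 9,10,11,12,13 => slot 13
521: h=11, probe 11,12,13,14 => slot 14
655: h=9, probe 9,10,11,12,13,14,15 => slot 15
Table: [—, —, —, —, —, —, —, —, —, 196, 621, 332, 927, 128, 521, 655, —]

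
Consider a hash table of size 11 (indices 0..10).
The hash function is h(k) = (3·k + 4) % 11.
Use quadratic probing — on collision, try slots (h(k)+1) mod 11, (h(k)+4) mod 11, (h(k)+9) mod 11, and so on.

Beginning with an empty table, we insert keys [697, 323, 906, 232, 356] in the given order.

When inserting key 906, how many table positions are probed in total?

3

697: h=5 => slot 5
323: h=5, probe 5,6 => slot 6
906: h=5, probe 5,6,9 => slot 9
232: h=7 => slot 7
356: h=5, probe 5,6,9,3 => slot 3
Table: [_, _, _, 356, _, 697, 323, 232, _, 906, _]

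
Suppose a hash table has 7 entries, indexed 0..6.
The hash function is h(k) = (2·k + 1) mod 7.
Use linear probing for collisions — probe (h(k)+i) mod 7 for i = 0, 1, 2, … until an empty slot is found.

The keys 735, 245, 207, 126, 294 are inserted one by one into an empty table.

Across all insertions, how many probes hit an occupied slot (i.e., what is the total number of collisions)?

735 hashes to 1; slot 1 is free -> place at 1.
245 hashes to 1; 1 taken -> place at 2.
207 hashes to 2; 2 taken -> place at 3.
126 hashes to 1; 1,2,3 taken -> place at 4.
294 hashes to 1; 1,2,3,4 taken -> place at 5.
Table: [_, 735, 245, 207, 126, 294, _]

9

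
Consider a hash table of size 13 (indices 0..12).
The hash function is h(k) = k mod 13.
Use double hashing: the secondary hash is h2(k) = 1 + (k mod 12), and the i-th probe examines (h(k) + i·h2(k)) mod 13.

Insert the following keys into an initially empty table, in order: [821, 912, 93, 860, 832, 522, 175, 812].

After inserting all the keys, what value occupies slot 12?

93

821 hashes to 2; slot 2 is free → place at 2.
912 hashes to 2, h2=1; 2 taken → place at 3.
93 hashes to 2, h2=10; 2 taken → place at 12.
860 hashes to 2, h2=9; 2 taken → place at 11.
832 hashes to 0; slot 0 is free → place at 0.
522 hashes to 2, h2=7; 2 taken → place at 9.
175 hashes to 6; slot 6 is free → place at 6.
812 hashes to 6, h2=9; 6,2,11 taken → place at 7.
Table: [832, ., 821, 912, ., ., 175, 812, ., 522, ., 860, 93]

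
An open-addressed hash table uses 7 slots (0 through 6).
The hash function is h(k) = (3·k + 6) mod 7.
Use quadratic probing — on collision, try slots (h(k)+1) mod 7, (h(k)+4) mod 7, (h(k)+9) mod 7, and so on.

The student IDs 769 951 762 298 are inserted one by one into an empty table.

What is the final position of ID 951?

4

769 hashes to 3; slot 3 is free -> place at 3.
951 hashes to 3; 3 taken -> place at 4.
762 hashes to 3; 3,4 taken -> place at 0.
298 hashes to 4; 4 taken -> place at 5.
Table: [762, ., ., 769, 951, 298, .]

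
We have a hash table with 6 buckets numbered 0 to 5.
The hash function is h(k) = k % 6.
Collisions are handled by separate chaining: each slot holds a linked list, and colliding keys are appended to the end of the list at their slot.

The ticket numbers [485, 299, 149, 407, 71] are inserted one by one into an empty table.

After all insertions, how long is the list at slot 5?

485 -> bucket 5
299 -> bucket 5 (collision)
149 -> bucket 5 (collision)
407 -> bucket 5 (collision)
71 -> bucket 5 (collision)
Final buckets:
0: _
1: _
2: _
3: _
4: _
5: 485 -> 299 -> 149 -> 407 -> 71

5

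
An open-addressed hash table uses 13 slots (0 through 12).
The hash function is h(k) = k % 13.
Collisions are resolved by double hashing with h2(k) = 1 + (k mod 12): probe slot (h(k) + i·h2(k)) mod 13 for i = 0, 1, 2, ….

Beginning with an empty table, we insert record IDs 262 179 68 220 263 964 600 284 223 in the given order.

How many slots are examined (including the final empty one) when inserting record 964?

Insert 262: h=2, slot 2 empty -> index 2.
Insert 179: h=10, slot 10 empty -> index 10.
Insert 68: h=3, slot 3 empty -> index 3.
Insert 220: h=12, slot 12 empty -> index 12.
Insert 263: h=3, h2=12, slots 3,2 occupied -> index 1.
Insert 964: h=2, h2=5, slot 2 occupied -> index 7.
Insert 600: h=2, h2=1, slots 2,3 occupied -> index 4.
Insert 284: h=11, slot 11 empty -> index 11.
Insert 223: h=2, h2=8, slots 2,10 occupied -> index 5.
Table: [-, 263, 262, 68, 600, 223, -, 964, -, -, 179, 284, 220]

2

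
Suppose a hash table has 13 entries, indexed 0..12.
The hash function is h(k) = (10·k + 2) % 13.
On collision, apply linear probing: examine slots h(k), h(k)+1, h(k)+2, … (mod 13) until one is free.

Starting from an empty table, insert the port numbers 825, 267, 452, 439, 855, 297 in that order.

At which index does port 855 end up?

825 hashes to 10; slot 10 is free -> place at 10.
267 hashes to 7; slot 7 is free -> place at 7.
452 hashes to 11; slot 11 is free -> place at 11.
439 hashes to 11; 11 taken -> place at 12.
855 hashes to 11; 11,12 taken -> place at 0.
297 hashes to 8; slot 8 is free -> place at 8.
Table: [855, —, —, —, —, —, —, 267, 297, —, 825, 452, 439]

0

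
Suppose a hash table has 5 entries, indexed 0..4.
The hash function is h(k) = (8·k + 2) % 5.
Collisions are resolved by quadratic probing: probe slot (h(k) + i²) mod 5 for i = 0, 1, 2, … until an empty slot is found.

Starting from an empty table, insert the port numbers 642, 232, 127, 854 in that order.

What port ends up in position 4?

232

642 hashes to 3; slot 3 is free => place at 3.
232 hashes to 3; 3 taken => place at 4.
127 hashes to 3; 3,4 taken => place at 2.
854 hashes to 4; 4 taken => place at 0.
Table: [854, —, 127, 642, 232]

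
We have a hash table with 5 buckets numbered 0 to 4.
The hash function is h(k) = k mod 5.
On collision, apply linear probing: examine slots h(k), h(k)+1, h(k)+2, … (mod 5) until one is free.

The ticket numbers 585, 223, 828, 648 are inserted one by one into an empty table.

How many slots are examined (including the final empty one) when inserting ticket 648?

585: h=0 => slot 0
223: h=3 => slot 3
828: h=3, probe 3,4 => slot 4
648: h=3, probe 3,4,0,1 => slot 1
Table: [585, 648, _, 223, 828]

4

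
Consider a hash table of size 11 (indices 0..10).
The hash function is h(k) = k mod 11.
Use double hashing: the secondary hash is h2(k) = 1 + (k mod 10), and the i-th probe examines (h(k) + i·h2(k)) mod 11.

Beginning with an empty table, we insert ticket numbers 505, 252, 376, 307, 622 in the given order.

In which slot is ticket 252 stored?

2

Insert 505: h=10, slot 10 empty -> index 10.
Insert 252: h=10, h2=3, slot 10 occupied -> index 2.
Insert 376: h=2, h2=7, slot 2 occupied -> index 9.
Insert 307: h=10, h2=8, slot 10 occupied -> index 7.
Insert 622: h=6, slot 6 empty -> index 6.
Table: [∅, ∅, 252, ∅, ∅, ∅, 622, 307, ∅, 376, 505]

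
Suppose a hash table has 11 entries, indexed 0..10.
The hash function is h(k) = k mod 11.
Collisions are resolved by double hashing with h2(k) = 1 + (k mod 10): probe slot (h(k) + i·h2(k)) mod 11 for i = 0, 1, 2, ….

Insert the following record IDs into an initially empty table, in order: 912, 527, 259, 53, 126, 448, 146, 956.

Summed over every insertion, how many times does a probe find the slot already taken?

912 hashes to 10; slot 10 is free -> place at 10.
527 hashes to 10, h2=8; 10 taken -> place at 7.
259 hashes to 6; slot 6 is free -> place at 6.
53 hashes to 9; slot 9 is free -> place at 9.
126 hashes to 5; slot 5 is free -> place at 5.
448 hashes to 8; slot 8 is free -> place at 8.
146 hashes to 3; slot 3 is free -> place at 3.
956 hashes to 10, h2=7; 10,6 taken -> place at 2.
Table: [—, —, 956, 146, —, 126, 259, 527, 448, 53, 912]

3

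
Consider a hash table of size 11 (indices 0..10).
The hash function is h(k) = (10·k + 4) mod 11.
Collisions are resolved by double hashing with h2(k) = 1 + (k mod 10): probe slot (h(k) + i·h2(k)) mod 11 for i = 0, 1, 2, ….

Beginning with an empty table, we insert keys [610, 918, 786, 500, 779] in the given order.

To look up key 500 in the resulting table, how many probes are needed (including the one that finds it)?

2

610 hashes to 10; slot 10 is free => place at 10.
918 hashes to 10, h2=9; 10 taken => place at 8.
786 hashes to 10, h2=7; 10 taken => place at 6.
500 hashes to 10, h2=1; 10 taken => place at 0.
779 hashes to 6, h2=10; 6 taken => place at 5.
Table: [500, _, _, _, _, 779, 786, _, 918, _, 610]
Lookup 500: h=10, h2=1, probe 10,0 → found at 0.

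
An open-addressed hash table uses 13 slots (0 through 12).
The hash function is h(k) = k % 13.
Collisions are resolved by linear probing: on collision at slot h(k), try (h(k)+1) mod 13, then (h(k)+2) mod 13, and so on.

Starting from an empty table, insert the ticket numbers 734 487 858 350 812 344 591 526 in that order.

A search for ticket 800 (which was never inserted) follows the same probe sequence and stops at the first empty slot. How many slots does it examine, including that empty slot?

8

734 hashes to 6; slot 6 is free => place at 6.
487 hashes to 6; 6 taken => place at 7.
858 hashes to 0; slot 0 is free => place at 0.
350 hashes to 12; slot 12 is free => place at 12.
812 hashes to 6; 6,7 taken => place at 8.
344 hashes to 6; 6,7,8 taken => place at 9.
591 hashes to 6; 6,7,8,9 taken => place at 10.
526 hashes to 6; 6,7,8,9,10 taken => place at 11.
Table: [858, —, —, —, —, —, 734, 487, 812, 344, 591, 526, 350]
Lookup 800: h=7, probe 7,8,9,10,11,12,0,1 → slot 1 empty, not found.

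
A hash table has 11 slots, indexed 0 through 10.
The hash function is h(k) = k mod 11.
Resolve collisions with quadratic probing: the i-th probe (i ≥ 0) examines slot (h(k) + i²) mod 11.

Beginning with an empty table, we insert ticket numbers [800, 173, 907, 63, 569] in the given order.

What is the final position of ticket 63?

800 hashes to 8; slot 8 is free => place at 8.
173 hashes to 8; 8 taken => place at 9.
907 hashes to 5; slot 5 is free => place at 5.
63 hashes to 8; 8,9 taken => place at 1.
569 hashes to 8; 8,9,1 taken => place at 6.
Table: [., 63, ., ., ., 907, 569, ., 800, 173, .]

1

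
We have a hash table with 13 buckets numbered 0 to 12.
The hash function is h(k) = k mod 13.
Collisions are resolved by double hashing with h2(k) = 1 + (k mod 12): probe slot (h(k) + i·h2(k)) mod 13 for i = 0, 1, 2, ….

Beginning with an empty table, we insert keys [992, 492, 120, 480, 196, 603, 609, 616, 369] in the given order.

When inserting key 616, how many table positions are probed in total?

2

992 hashes to 4; slot 4 is free → place at 4.
492 hashes to 11; slot 11 is free → place at 11.
120 hashes to 3; slot 3 is free → place at 3.
480 hashes to 12; slot 12 is free → place at 12.
196 hashes to 1; slot 1 is free → place at 1.
603 hashes to 5; slot 5 is free → place at 5.
609 hashes to 11, h2=10; 11 taken → place at 8.
616 hashes to 5, h2=5; 5 taken → place at 10.
369 hashes to 5, h2=10; 5 taken → place at 2.
Table: [., 196, 369, 120, 992, 603, ., ., 609, ., 616, 492, 480]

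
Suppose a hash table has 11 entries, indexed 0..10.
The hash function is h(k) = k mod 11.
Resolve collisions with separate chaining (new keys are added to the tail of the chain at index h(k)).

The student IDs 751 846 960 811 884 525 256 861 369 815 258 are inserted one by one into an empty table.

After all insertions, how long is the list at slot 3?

4

751 → bucket 3
846 → bucket 10
960 → bucket 3 (collision)
811 → bucket 8
884 → bucket 4
525 → bucket 8 (collision)
256 → bucket 3 (collision)
861 → bucket 3 (collision)
369 → bucket 6
815 → bucket 1
258 → bucket 5
Final buckets:
0: —
1: 815
2: —
3: 751 -> 960 -> 256 -> 861
4: 884
5: 258
6: 369
7: —
8: 811 -> 525
9: —
10: 846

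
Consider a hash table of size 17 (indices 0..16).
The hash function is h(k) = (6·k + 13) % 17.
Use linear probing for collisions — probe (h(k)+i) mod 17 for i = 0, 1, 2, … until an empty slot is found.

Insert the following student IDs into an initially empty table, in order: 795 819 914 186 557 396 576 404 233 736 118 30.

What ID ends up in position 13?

118

795 hashes to 6; slot 6 is free => place at 6.
819 hashes to 14; slot 14 is free => place at 14.
914 hashes to 6; 6 taken => place at 7.
186 hashes to 7; 7 taken => place at 8.
557 hashes to 6; 6,7,8 taken => place at 9.
396 hashes to 9; 9 taken => place at 10.
576 hashes to 1; slot 1 is free => place at 1.
404 hashes to 6; 6,7,8,9,10 taken => place at 11.
233 hashes to 0; slot 0 is free => place at 0.
736 hashes to 9; 9,10,11 taken => place at 12.
118 hashes to 7; 7,8,9,10,11,12 taken => place at 13.
30 hashes to 6; 6,7,8,9,10,11,12,13,14 taken => place at 15.
Table: [233, 576, -, -, -, -, 795, 914, 186, 557, 396, 404, 736, 118, 819, 30, -]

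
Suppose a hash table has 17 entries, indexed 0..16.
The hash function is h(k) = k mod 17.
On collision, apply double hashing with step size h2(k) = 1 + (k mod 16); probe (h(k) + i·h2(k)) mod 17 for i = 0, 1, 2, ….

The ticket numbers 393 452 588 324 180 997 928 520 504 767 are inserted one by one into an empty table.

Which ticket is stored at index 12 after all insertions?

Insert 393: h=2, slot 2 empty -> index 2.
Insert 452: h=10, slot 10 empty -> index 10.
Insert 588: h=10, h2=13, slot 10 occupied -> index 6.
Insert 324: h=1, slot 1 empty -> index 1.
Insert 180: h=10, h2=5, slot 10 occupied -> index 15.
Insert 997: h=11, slot 11 empty -> index 11.
Insert 928: h=10, h2=1, slots 10,11 occupied -> index 12.
Insert 520: h=10, h2=9, slots 10,2,11 occupied -> index 3.
Insert 504: h=11, h2=9, slots 11,3,12 occupied -> index 4.
Insert 767: h=2, h2=16, slots 2,1 occupied -> index 0.
Table: [767, 324, 393, 520, 504, ., 588, ., ., ., 452, 997, 928, ., ., 180, .]

928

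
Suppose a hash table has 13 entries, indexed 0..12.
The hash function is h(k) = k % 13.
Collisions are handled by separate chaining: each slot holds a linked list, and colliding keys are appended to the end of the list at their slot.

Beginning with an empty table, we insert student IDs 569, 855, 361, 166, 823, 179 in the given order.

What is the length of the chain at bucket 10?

5

Insert 569: h=10, bucket 10 empty -> new chain.
Insert 855: h=10, bucket 10 nonempty -> append to chain.
Insert 361: h=10, bucket 10 nonempty -> append to chain.
Insert 166: h=10, bucket 10 nonempty -> append to chain.
Insert 823: h=4, bucket 4 empty -> new chain.
Insert 179: h=10, bucket 10 nonempty -> append to chain.
Final buckets:
0: —
1: —
2: —
3: —
4: 823
5: —
6: —
7: —
8: —
9: —
10: 569 -> 855 -> 361 -> 166 -> 179
11: —
12: —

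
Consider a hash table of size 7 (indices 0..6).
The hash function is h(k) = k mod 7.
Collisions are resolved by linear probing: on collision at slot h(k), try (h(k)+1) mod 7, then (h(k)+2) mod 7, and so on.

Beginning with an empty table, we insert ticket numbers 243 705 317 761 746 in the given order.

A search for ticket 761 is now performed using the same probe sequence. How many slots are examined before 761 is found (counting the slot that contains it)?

243: h=5 → slot 5
705: h=5, probe 5,6 → slot 6
317: h=2 → slot 2
761: h=5, probe 5,6,0 → slot 0
746: h=4 → slot 4
Table: [761, -, 317, -, 746, 243, 705]
Lookup 761: h=5, probe 5,6,0 → found at 0.

3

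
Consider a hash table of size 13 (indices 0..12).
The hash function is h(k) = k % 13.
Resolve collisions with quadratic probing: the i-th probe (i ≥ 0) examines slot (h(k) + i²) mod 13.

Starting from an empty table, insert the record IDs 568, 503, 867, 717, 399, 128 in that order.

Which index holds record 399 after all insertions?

5

568: h=9 -> slot 9
503: h=9, probe 9,10 -> slot 10
867: h=9, probe 9,10,0 -> slot 0
717: h=2 -> slot 2
399: h=9, probe 9,10,0,5 -> slot 5
128: h=11 -> slot 11
Table: [867, _, 717, _, _, 399, _, _, _, 568, 503, 128, _]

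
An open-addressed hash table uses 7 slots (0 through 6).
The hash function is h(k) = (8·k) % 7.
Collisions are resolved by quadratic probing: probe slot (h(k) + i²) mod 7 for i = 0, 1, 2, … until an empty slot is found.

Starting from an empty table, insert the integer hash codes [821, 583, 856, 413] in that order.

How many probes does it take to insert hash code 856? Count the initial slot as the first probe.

3

Insert 821: h=2, slot 2 empty => index 2.
Insert 583: h=2, slot 2 occupied => index 3.
Insert 856: h=2, slots 2,3 occupied => index 6.
Insert 413: h=0, slot 0 empty => index 0.
Table: [413, ∅, 821, 583, ∅, ∅, 856]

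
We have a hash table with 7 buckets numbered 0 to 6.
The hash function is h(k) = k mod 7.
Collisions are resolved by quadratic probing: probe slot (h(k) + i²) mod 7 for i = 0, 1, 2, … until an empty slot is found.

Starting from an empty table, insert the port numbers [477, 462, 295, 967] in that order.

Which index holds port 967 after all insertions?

5

Insert 477: h=1, slot 1 empty → index 1.
Insert 462: h=0, slot 0 empty → index 0.
Insert 295: h=1, slot 1 occupied → index 2.
Insert 967: h=1, slots 1,2 occupied → index 5.
Table: [462, 477, 295, ∅, ∅, 967, ∅]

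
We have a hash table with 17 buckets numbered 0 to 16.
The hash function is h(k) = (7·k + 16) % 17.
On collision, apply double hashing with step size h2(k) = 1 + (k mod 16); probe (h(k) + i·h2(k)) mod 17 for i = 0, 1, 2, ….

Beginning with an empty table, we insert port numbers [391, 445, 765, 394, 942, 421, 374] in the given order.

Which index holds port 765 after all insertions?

391 hashes to 16; slot 16 is free => place at 16.
445 hashes to 3; slot 3 is free => place at 3.
765 hashes to 16, h2=14; 16 taken => place at 13.
394 hashes to 3, h2=11; 3 taken => place at 14.
942 hashes to 14, h2=15; 14 taken => place at 12.
421 hashes to 5; slot 5 is free => place at 5.
374 hashes to 16, h2=7; 16 taken => place at 6.
Table: [-, -, -, 445, -, 421, 374, -, -, -, -, -, 942, 765, 394, -, 391]

13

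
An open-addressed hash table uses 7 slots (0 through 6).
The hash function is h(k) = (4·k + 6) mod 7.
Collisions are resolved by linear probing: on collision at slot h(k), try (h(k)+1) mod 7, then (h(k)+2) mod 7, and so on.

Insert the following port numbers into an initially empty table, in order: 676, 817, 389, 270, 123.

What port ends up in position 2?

Insert 676: h=1, slot 1 empty => index 1.
Insert 817: h=5, slot 5 empty => index 5.
Insert 389: h=1, slot 1 occupied => index 2.
Insert 270: h=1, slots 1,2 occupied => index 3.
Insert 123: h=1, slots 1,2,3 occupied => index 4.
Table: [—, 676, 389, 270, 123, 817, —]

389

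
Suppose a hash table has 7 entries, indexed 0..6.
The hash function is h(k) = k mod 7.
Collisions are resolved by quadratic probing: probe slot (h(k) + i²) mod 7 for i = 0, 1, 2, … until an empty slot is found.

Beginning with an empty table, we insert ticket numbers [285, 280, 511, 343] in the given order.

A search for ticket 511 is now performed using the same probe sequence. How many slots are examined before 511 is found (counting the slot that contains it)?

285 hashes to 5; slot 5 is free → place at 5.
280 hashes to 0; slot 0 is free → place at 0.
511 hashes to 0; 0 taken → place at 1.
343 hashes to 0; 0,1 taken → place at 4.
Table: [280, 511, -, -, 343, 285, -]
Lookup 511: h=0, probe 0,1 → found at 1.

2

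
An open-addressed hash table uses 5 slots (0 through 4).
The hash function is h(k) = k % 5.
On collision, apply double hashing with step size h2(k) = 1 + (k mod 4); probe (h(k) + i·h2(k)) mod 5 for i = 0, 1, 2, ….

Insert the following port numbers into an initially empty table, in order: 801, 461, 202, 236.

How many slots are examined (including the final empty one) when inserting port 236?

4

801: h=1 -> slot 1
461: h=1, h2=2, probe 1,3 -> slot 3
202: h=2 -> slot 2
236: h=1, h2=1, probe 1,2,3,4 -> slot 4
Table: [∅, 801, 202, 461, 236]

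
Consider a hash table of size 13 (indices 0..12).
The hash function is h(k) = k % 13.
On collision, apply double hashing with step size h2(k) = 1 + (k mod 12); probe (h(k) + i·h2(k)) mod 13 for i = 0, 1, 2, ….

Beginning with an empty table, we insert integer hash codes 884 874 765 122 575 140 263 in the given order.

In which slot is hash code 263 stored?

884: h=0 -> slot 0
874: h=3 -> slot 3
765: h=11 -> slot 11
122: h=5 -> slot 5
575: h=3, h2=12, probe 3,2 -> slot 2
140: h=10 -> slot 10
263: h=3, h2=12, probe 3,2,1 -> slot 1
Table: [884, 263, 575, 874, _, 122, _, _, _, _, 140, 765, _]

1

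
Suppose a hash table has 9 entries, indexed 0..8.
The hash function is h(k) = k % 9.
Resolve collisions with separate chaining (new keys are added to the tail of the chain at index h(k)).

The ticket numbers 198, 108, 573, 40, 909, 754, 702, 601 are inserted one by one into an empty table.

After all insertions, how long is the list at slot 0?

4

198 -> bucket 0
108 -> bucket 0 (collision)
573 -> bucket 6
40 -> bucket 4
909 -> bucket 0 (collision)
754 -> bucket 7
702 -> bucket 0 (collision)
601 -> bucket 7 (collision)
Final buckets:
0: 198 -> 108 -> 909 -> 702
1: ∅
2: ∅
3: ∅
4: 40
5: ∅
6: 573
7: 754 -> 601
8: ∅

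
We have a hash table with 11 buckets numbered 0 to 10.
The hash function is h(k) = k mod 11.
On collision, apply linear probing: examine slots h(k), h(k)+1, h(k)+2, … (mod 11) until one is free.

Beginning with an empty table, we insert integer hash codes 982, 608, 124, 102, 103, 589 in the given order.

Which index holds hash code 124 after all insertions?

Insert 982: h=3, slot 3 empty => index 3.
Insert 608: h=3, slot 3 occupied => index 4.
Insert 124: h=3, slots 3,4 occupied => index 5.
Insert 102: h=3, slots 3,4,5 occupied => index 6.
Insert 103: h=4, slots 4,5,6 occupied => index 7.
Insert 589: h=6, slots 6,7 occupied => index 8.
Table: [∅, ∅, ∅, 982, 608, 124, 102, 103, 589, ∅, ∅]

5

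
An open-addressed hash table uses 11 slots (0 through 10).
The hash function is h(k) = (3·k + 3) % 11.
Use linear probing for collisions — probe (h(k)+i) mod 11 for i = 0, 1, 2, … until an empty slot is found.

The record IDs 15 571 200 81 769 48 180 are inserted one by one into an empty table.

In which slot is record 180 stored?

15 hashes to 4; slot 4 is free -> place at 4.
571 hashes to 0; slot 0 is free -> place at 0.
200 hashes to 9; slot 9 is free -> place at 9.
81 hashes to 4; 4 taken -> place at 5.
769 hashes to 0; 0 taken -> place at 1.
48 hashes to 4; 4,5 taken -> place at 6.
180 hashes to 4; 4,5,6 taken -> place at 7.
Table: [571, 769, ., ., 15, 81, 48, 180, ., 200, .]

7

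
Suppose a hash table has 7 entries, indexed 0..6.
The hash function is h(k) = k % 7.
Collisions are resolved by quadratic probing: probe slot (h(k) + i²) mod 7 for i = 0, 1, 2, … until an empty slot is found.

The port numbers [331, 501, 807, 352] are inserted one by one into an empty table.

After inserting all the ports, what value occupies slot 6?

352

331: h=2 -> slot 2
501: h=4 -> slot 4
807: h=2, probe 2,3 -> slot 3
352: h=2, probe 2,3,6 -> slot 6
Table: [_, _, 331, 807, 501, _, 352]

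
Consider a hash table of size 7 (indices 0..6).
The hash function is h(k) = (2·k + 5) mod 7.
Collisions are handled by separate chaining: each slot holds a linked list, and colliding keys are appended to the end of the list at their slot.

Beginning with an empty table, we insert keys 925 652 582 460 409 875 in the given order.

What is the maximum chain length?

925 → bucket 0
652 → bucket 0 (collision)
582 → bucket 0 (collision)
460 → bucket 1
409 → bucket 4
875 → bucket 5
Final buckets:
0: 925 -> 652 -> 582
1: 460
2: —
3: —
4: 409
5: 875
6: —

3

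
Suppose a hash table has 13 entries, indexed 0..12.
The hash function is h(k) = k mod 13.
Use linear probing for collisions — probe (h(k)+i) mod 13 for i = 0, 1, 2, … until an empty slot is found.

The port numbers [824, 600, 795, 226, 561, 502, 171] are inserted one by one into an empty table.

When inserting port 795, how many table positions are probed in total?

2

824: h=5 => slot 5
600: h=2 => slot 2
795: h=2, probe 2,3 => slot 3
226: h=5, probe 5,6 => slot 6
561: h=2, probe 2,3,4 => slot 4
502: h=8 => slot 8
171: h=2, probe 2,3,4,5,6,7 => slot 7
Table: [., ., 600, 795, 561, 824, 226, 171, 502, ., ., ., .]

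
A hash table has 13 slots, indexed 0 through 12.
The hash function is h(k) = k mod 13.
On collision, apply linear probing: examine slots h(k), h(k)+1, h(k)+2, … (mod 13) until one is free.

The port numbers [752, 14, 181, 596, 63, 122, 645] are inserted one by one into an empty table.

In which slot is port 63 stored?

752 hashes to 11; slot 11 is free → place at 11.
14 hashes to 1; slot 1 is free → place at 1.
181 hashes to 12; slot 12 is free → place at 12.
596 hashes to 11; 11,12 taken → place at 0.
63 hashes to 11; 11,12,0,1 taken → place at 2.
122 hashes to 5; slot 5 is free → place at 5.
645 hashes to 8; slot 8 is free → place at 8.
Table: [596, 14, 63, —, —, 122, —, —, 645, —, —, 752, 181]

2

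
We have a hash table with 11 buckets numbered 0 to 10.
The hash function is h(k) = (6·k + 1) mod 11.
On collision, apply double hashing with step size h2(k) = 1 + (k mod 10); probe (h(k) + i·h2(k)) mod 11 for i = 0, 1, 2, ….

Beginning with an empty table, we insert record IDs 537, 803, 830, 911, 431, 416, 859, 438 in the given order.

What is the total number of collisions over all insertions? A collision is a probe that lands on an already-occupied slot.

7

537: h=0 -> slot 0
803: h=1 -> slot 1
830: h=9 -> slot 9
911: h=0, h2=2, probe 0,2 -> slot 2
431: h=2, h2=2, probe 2,4 -> slot 4
416: h=0, h2=7, probe 0,7 -> slot 7
859: h=7, h2=10, probe 7,6 -> slot 6
438: h=0, h2=9, probe 0,9,7,5 -> slot 5
Table: [537, 803, 911, -, 431, 438, 859, 416, -, 830, -]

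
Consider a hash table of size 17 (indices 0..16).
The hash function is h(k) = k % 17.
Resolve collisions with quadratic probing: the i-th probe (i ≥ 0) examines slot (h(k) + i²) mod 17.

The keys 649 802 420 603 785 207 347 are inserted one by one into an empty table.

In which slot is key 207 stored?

649: h=3 -> slot 3
802: h=3, probe 3,4 -> slot 4
420: h=12 -> slot 12
603: h=8 -> slot 8
785: h=3, probe 3,4,7 -> slot 7
207: h=3, probe 3,4,7,12,2 -> slot 2
347: h=7, probe 7,8,11 -> slot 11
Table: [-, -, 207, 649, 802, -, -, 785, 603, -, -, 347, 420, -, -, -, -]

2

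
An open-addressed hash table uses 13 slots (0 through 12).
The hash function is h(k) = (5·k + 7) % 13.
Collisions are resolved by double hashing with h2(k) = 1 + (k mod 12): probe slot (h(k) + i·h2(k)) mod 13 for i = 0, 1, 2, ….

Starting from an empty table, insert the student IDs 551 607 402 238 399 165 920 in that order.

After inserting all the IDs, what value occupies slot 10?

165

Insert 551: h=6, slot 6 empty => index 6.
Insert 607: h=0, slot 0 empty => index 0.
Insert 402: h=2, slot 2 empty => index 2.
Insert 238: h=1, slot 1 empty => index 1.
Insert 399: h=0, h2=4, slot 0 occupied => index 4.
Insert 165: h=0, h2=10, slot 0 occupied => index 10.
Insert 920: h=5, slot 5 empty => index 5.
Table: [607, 238, 402, ∅, 399, 920, 551, ∅, ∅, ∅, 165, ∅, ∅]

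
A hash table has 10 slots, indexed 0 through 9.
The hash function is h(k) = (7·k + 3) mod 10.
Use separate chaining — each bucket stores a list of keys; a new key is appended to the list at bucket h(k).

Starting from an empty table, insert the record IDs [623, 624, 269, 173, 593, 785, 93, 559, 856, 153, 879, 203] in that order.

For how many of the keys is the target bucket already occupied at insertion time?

Insert 623: h=4, bucket 4 empty -> new chain.
Insert 624: h=1, bucket 1 empty -> new chain.
Insert 269: h=6, bucket 6 empty -> new chain.
Insert 173: h=4, bucket 4 nonempty -> append to chain.
Insert 593: h=4, bucket 4 nonempty -> append to chain.
Insert 785: h=8, bucket 8 empty -> new chain.
Insert 93: h=4, bucket 4 nonempty -> append to chain.
Insert 559: h=6, bucket 6 nonempty -> append to chain.
Insert 856: h=5, bucket 5 empty -> new chain.
Insert 153: h=4, bucket 4 nonempty -> append to chain.
Insert 879: h=6, bucket 6 nonempty -> append to chain.
Insert 203: h=4, bucket 4 nonempty -> append to chain.
Final buckets:
0: .
1: 624
2: .
3: .
4: 623 -> 173 -> 593 -> 93 -> 153 -> 203
5: 856
6: 269 -> 559 -> 879
7: .
8: 785
9: .

7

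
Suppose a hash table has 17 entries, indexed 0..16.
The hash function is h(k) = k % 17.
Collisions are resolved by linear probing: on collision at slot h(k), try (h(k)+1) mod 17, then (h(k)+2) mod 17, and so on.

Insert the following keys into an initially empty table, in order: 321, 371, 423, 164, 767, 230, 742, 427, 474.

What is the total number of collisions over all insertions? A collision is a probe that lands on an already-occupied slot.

Insert 321: h=15, slot 15 empty -> index 15.
Insert 371: h=14, slot 14 empty -> index 14.
Insert 423: h=15, slot 15 occupied -> index 16.
Insert 164: h=11, slot 11 empty -> index 11.
Insert 767: h=2, slot 2 empty -> index 2.
Insert 230: h=9, slot 9 empty -> index 9.
Insert 742: h=11, slot 11 occupied -> index 12.
Insert 427: h=2, slot 2 occupied -> index 3.
Insert 474: h=15, slots 15,16 occupied -> index 0.
Table: [474, —, 767, 427, —, —, —, —, —, 230, —, 164, 742, —, 371, 321, 423]

5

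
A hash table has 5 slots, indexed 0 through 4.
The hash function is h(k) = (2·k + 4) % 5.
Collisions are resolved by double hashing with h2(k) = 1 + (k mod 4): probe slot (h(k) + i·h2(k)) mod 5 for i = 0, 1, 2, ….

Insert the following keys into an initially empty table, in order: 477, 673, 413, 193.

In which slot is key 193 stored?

4

477 hashes to 3; slot 3 is free → place at 3.
673 hashes to 0; slot 0 is free → place at 0.
413 hashes to 0, h2=2; 0 taken → place at 2.
193 hashes to 0, h2=2; 0,2 taken → place at 4.
Table: [673, -, 413, 477, 193]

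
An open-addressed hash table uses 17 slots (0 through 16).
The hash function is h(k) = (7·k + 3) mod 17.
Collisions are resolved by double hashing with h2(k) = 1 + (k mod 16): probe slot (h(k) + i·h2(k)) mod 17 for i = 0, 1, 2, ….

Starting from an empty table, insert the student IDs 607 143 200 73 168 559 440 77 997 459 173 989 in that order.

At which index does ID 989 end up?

14

607: h=2 → slot 2
143: h=1 → slot 1
200: h=9 → slot 9
73: h=4 → slot 4
168: h=6 → slot 6
559: h=6, h2=16, probe 6,5 → slot 5
440: h=6, h2=9, probe 6,15 → slot 15
77: h=15, h2=14, probe 15,12 → slot 12
997: h=12, h2=6, probe 12,1,7 → slot 7
459: h=3 → slot 3
173: h=7, h2=14, probe 7,4,1,15,12,9,6,3,0 → slot 0
989: h=7, h2=14, probe 7,4,1,15,12,9,6,3,0,14 → slot 14
Table: [173, 143, 607, 459, 73, 559, 168, 997, _, 200, _, _, 77, _, 989, 440, _]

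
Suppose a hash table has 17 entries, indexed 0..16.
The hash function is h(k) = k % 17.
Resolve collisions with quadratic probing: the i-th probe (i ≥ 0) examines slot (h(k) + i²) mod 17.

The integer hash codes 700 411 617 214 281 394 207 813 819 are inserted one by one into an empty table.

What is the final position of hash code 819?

700: h=3 => slot 3
411: h=3, probe 3,4 => slot 4
617: h=5 => slot 5
214: h=10 => slot 10
281: h=9 => slot 9
394: h=3, probe 3,4,7 => slot 7
207: h=3, probe 3,4,7,12 => slot 12
813: h=14 => slot 14
819: h=3, probe 3,4,7,12,2 => slot 2
Table: [-, -, 819, 700, 411, 617, -, 394, -, 281, 214, -, 207, -, 813, -, -]

2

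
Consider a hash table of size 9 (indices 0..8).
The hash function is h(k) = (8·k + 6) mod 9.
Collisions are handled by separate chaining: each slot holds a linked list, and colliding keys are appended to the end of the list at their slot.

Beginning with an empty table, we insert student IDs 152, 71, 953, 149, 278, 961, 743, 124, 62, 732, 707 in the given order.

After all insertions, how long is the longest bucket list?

152 → bucket 7
71 → bucket 7 (collision)
953 → bucket 7 (collision)
149 → bucket 1
278 → bucket 7 (collision)
961 → bucket 8
743 → bucket 1 (collision)
124 → bucket 8 (collision)
62 → bucket 7 (collision)
732 → bucket 3
707 → bucket 1 (collision)
Final buckets:
0: —
1: 149 -> 743 -> 707
2: —
3: 732
4: —
5: —
6: —
7: 152 -> 71 -> 953 -> 278 -> 62
8: 961 -> 124

5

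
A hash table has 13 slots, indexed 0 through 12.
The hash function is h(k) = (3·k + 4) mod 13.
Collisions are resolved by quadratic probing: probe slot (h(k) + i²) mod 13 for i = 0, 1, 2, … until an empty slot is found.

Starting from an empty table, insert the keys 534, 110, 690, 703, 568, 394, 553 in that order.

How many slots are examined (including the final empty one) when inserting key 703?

3

534: h=7 → slot 7
110: h=9 → slot 9
690: h=7, probe 7,8 → slot 8
703: h=7, probe 7,8,11 → slot 11
568: h=5 → slot 5
394: h=3 → slot 3
553: h=12 → slot 12
Table: [-, -, -, 394, -, 568, -, 534, 690, 110, -, 703, 553]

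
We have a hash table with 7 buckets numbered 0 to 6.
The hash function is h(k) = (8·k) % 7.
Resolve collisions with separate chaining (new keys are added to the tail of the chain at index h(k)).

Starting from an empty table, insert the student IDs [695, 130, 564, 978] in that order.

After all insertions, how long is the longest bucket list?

2

695 → bucket 2
130 → bucket 4
564 → bucket 4 (collision)
978 → bucket 5
Final buckets:
0: —
1: —
2: 695
3: —
4: 130 -> 564
5: 978
6: —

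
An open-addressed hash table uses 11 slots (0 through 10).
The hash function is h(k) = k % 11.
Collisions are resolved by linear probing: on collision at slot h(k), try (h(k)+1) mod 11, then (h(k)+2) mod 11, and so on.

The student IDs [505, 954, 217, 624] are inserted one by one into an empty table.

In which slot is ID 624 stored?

505: h=10 -> slot 10
954: h=8 -> slot 8
217: h=8, probe 8,9 -> slot 9
624: h=8, probe 8,9,10,0 -> slot 0
Table: [624, ., ., ., ., ., ., ., 954, 217, 505]

0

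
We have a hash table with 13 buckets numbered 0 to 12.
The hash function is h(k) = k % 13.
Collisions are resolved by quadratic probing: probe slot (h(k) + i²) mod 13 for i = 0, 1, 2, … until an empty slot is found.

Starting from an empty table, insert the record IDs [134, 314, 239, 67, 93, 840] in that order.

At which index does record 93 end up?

134 hashes to 4; slot 4 is free -> place at 4.
314 hashes to 2; slot 2 is free -> place at 2.
239 hashes to 5; slot 5 is free -> place at 5.
67 hashes to 2; 2 taken -> place at 3.
93 hashes to 2; 2,3 taken -> place at 6.
840 hashes to 8; slot 8 is free -> place at 8.
Table: [—, —, 314, 67, 134, 239, 93, —, 840, —, —, —, —]

6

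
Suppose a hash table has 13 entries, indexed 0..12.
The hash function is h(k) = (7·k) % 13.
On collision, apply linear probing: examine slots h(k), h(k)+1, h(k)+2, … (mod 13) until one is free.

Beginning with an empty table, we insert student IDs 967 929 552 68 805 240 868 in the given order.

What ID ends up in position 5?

Insert 967: h=9, slot 9 empty -> index 9.
Insert 929: h=3, slot 3 empty -> index 3.
Insert 552: h=3, slot 3 occupied -> index 4.
Insert 68: h=8, slot 8 empty -> index 8.
Insert 805: h=6, slot 6 empty -> index 6.
Insert 240: h=3, slots 3,4 occupied -> index 5.
Insert 868: h=5, slots 5,6 occupied -> index 7.
Table: [-, -, -, 929, 552, 240, 805, 868, 68, 967, -, -, -]

240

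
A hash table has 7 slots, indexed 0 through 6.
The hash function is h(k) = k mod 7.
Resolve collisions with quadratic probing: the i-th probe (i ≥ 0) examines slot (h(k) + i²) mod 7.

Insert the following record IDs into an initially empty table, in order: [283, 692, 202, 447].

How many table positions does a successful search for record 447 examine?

Insert 283: h=3, slot 3 empty => index 3.
Insert 692: h=6, slot 6 empty => index 6.
Insert 202: h=6, slot 6 occupied => index 0.
Insert 447: h=6, slots 6,0,3 occupied => index 1.
Table: [202, 447, ., 283, ., ., 692]
Lookup 447: h=6, probe 6,0,3,1 → found at 1.

4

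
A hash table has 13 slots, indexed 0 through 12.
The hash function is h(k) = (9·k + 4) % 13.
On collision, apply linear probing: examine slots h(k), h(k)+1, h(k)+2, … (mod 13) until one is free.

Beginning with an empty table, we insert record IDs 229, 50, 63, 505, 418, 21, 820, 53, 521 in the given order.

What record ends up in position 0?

229: h=11 -> slot 11
50: h=12 -> slot 12
63: h=12, probe 12,0 -> slot 0
505: h=12, probe 12,0,1 -> slot 1
418: h=9 -> slot 9
21: h=11, probe 11,12,0,1,2 -> slot 2
820: h=0, probe 0,1,2,3 -> slot 3
53: h=0, probe 0,1,2,3,4 -> slot 4
521: h=0, probe 0,1,2,3,4,5 -> slot 5
Table: [63, 505, 21, 820, 53, 521, —, —, —, 418, —, 229, 50]

63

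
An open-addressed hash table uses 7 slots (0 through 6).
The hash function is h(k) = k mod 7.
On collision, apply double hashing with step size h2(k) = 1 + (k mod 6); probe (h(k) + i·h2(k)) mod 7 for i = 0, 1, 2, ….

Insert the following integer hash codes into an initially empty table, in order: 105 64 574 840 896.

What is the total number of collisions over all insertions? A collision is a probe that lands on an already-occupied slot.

4

105: h=0 -> slot 0
64: h=1 -> slot 1
574: h=0, h2=5, probe 0,5 -> slot 5
840: h=0, h2=1, probe 0,1,2 -> slot 2
896: h=0, h2=3, probe 0,3 -> slot 3
Table: [105, 64, 840, 896, ., 574, .]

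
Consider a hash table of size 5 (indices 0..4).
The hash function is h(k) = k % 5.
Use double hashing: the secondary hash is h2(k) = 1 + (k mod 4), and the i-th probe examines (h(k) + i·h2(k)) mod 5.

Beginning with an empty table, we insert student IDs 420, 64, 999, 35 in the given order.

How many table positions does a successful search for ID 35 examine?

420 hashes to 0; slot 0 is free => place at 0.
64 hashes to 4; slot 4 is free => place at 4.
999 hashes to 4, h2=4; 4 taken => place at 3.
35 hashes to 0, h2=4; 0,4,3 taken => place at 2.
Table: [420, -, 35, 999, 64]
Lookup 35: h=0, h2=4, probe 0,4,3,2 → found at 2.

4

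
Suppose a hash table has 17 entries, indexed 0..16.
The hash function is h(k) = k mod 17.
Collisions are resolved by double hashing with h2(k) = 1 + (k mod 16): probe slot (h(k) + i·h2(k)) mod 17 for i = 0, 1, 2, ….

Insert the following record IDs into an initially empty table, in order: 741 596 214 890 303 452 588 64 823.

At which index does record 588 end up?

2

741 hashes to 10; slot 10 is free → place at 10.
596 hashes to 1; slot 1 is free → place at 1.
214 hashes to 10, h2=7; 10 taken → place at 0.
890 hashes to 6; slot 6 is free → place at 6.
303 hashes to 14; slot 14 is free → place at 14.
452 hashes to 10, h2=5; 10 taken → place at 15.
588 hashes to 10, h2=13; 10,6 taken → place at 2.
64 hashes to 13; slot 13 is free → place at 13.
823 hashes to 7; slot 7 is free → place at 7.
Table: [214, 596, 588, —, —, —, 890, 823, —, —, 741, —, —, 64, 303, 452, —]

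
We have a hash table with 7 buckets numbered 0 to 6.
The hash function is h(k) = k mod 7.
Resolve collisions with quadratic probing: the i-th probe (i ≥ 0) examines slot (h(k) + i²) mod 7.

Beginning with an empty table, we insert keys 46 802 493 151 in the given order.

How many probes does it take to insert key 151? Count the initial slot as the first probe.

3

Insert 46: h=4, slot 4 empty → index 4.
Insert 802: h=4, slot 4 occupied → index 5.
Insert 493: h=3, slot 3 empty → index 3.
Insert 151: h=4, slots 4,5 occupied → index 1.
Table: [., 151, ., 493, 46, 802, .]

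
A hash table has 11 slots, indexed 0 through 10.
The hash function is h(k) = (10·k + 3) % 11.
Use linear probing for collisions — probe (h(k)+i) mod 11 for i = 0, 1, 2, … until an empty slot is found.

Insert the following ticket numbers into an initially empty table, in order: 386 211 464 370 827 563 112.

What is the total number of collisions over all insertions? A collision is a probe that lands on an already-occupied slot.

14

Insert 386: h=2, slot 2 empty -> index 2.
Insert 211: h=1, slot 1 empty -> index 1.
Insert 464: h=1, slots 1,2 occupied -> index 3.
Insert 370: h=7, slot 7 empty -> index 7.
Insert 827: h=1, slots 1,2,3 occupied -> index 4.
Insert 563: h=1, slots 1,2,3,4 occupied -> index 5.
Insert 112: h=1, slots 1,2,3,4,5 occupied -> index 6.
Table: [_, 211, 386, 464, 827, 563, 112, 370, _, _, _]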